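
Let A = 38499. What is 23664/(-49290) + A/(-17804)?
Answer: -386488261/146259860 ≈ -2.6425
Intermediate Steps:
23664/(-49290) + A/(-17804) = 23664/(-49290) + 38499/(-17804) = 23664*(-1/49290) + 38499*(-1/17804) = -3944/8215 - 38499/17804 = -386488261/146259860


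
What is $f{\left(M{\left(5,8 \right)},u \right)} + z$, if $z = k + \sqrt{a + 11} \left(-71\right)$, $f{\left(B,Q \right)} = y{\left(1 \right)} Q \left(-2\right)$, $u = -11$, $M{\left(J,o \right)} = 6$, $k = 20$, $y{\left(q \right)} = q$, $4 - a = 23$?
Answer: $42 - 142 i \sqrt{2} \approx 42.0 - 200.82 i$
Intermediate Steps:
$a = -19$ ($a = 4 - 23 = -19$)
$f{\left(B,Q \right)} = - 2 Q$ ($f{\left(B,Q \right)} = 1 Q \left(-2\right) = Q \left(-2\right) = - 2 Q$)
$z = 20 - 142 i \sqrt{2}$ ($z = 20 + \sqrt{-19 + 11} \left(-71\right) = 20 + \sqrt{-8} \left(-71\right) = 20 + 2 i \sqrt{2} \left(-71\right) = 20 - 142 i \sqrt{2} \approx 20.0 - 200.82 i$)
$f{\left(M{\left(5,8 \right)},u \right)} + z = \left(-2\right) \left(-11\right) + \left(20 - 142 i \sqrt{2}\right) = 22 + \left(20 - 142 i \sqrt{2}\right) = 42 - 142 i \sqrt{2}$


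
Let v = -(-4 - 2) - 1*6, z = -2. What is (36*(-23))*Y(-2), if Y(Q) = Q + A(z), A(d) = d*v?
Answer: 1656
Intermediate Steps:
v = 0 (v = -1*(-6) - 6 = 6 - 6 = 0)
A(d) = 0 (A(d) = d*0 = 0)
Y(Q) = Q (Y(Q) = Q + 0 = Q)
(36*(-23))*Y(-2) = (36*(-23))*(-2) = -828*(-2) = 1656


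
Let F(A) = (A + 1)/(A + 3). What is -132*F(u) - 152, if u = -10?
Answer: -2252/7 ≈ -321.71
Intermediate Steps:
F(A) = (1 + A)/(3 + A)
-132*F(u) - 152 = -132*(1 - 10)/(3 - 10) - 152 = -132*(-9)/(-7) - 152 = -(-132)*(-9)/7 - 152 = -132*9/7 - 152 = -1188/7 - 152 = -2252/7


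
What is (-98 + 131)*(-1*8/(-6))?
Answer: 44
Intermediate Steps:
(-98 + 131)*(-1*8/(-6)) = 33*(-8*(-⅙)) = 33*(4/3) = 44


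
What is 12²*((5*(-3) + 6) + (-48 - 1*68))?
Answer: -18000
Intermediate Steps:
12²*((5*(-3) + 6) + (-48 - 1*68)) = 144*((-15 + 6) + (-48 - 68)) = 144*(-9 - 116) = 144*(-125) = -18000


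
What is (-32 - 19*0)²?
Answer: 1024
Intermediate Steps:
(-32 - 19*0)² = (-32 + 0)² = (-32)² = 1024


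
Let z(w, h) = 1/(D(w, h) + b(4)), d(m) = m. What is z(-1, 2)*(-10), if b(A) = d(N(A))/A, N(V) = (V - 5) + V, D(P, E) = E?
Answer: -40/11 ≈ -3.6364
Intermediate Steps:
N(V) = -5 + 2*V (N(V) = (-5 + V) + V = -5 + 2*V)
b(A) = (-5 + 2*A)/A
z(w, h) = 1/(¾ + h) (z(w, h) = 1/(h + (2 - 5/4)) = 1/(h + ¾) = 1/(¾ + h))
z(-1, 2)*(-10) = (4/(3 + 4*2))*(-10) = (4/(3 + 8))*(-10) = (4/11)*(-10) = -40/11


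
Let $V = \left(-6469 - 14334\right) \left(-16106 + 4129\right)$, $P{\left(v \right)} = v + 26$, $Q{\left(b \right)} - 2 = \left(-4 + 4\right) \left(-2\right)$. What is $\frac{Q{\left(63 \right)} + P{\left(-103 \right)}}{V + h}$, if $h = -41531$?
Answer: $- \frac{3}{9964640} \approx -3.0106 \cdot 10^{-7}$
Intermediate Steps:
$Q{\left(b \right)} = 2$ ($Q{\left(b \right)} = 2 + \left(-4 + 4\right) \left(-2\right) = 2 + 0 \left(-2\right) = 2 + 0 = 2$)
$P{\left(v \right)} = 26 + v$
$V = 249157531$ ($V = \left(-20803\right) \left(-11977\right) = 249157531$)
$\frac{Q{\left(63 \right)} + P{\left(-103 \right)}}{V + h} = \frac{2 + \left(26 - 103\right)}{249157531 - 41531} = \frac{2 - 77}{249116000} = \left(-75\right) \frac{1}{249116000} = - \frac{3}{9964640}$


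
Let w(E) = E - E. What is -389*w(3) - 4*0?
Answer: 0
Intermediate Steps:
w(E) = 0
-389*w(3) - 4*0 = -389*0 - 4*0 = 0 + 0 = 0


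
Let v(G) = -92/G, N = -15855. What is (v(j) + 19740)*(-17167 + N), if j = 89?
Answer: -58011992896/89 ≈ -6.5182e+8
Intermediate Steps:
(v(j) + 19740)*(-17167 + N) = (-92/89 + 19740)*(-17167 - 15855) = (-92*1/89 + 19740)*(-33022) = (-92/89 + 19740)*(-33022) = (1756768/89)*(-33022) = -58011992896/89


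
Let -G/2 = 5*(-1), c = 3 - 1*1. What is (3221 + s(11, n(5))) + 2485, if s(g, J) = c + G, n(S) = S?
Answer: 5718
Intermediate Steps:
c = 2 (c = 3 - 1 = 2)
G = 10 (G = -10*(-1) = -2*(-5) = 10)
s(g, J) = 12 (s(g, J) = 2 + 10 = 12)
(3221 + s(11, n(5))) + 2485 = (3221 + 12) + 2485 = 3233 + 2485 = 5718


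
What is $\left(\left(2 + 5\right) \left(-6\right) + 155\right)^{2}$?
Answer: $12769$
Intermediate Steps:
$\left(\left(2 + 5\right) \left(-6\right) + 155\right)^{2} = \left(7 \left(-6\right) + 155\right)^{2} = \left(-42 + 155\right)^{2} = 113^{2} = 12769$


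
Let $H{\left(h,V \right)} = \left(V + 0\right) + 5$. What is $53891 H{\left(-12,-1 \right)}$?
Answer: $215564$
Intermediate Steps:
$H{\left(h,V \right)} = 5 + V$ ($H{\left(h,V \right)} = V + 5 = 5 + V$)
$53891 H{\left(-12,-1 \right)} = 53891 \left(5 - 1\right) = 53891 \cdot 4 = 215564$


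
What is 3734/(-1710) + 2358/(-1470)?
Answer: -158686/41895 ≈ -3.7877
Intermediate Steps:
3734/(-1710) + 2358/(-1470) = 3734*(-1/1710) + 2358*(-1/1470) = -1867/855 - 393/245 = -158686/41895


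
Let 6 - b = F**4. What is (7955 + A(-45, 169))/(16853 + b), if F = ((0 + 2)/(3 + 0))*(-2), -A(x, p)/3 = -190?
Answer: 690525/1365323 ≈ 0.50576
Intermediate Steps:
A(x, p) = 570 (A(x, p) = -3*(-190) = 570)
F = -4/3 (F = (2/3)*(-2) = -4/3 ≈ -1.3333)
b = 230/81 (b = 6 - (-4/3)**4 = 6 - 1*256/81 = 6 - 256/81 = 230/81 ≈ 2.8395)
(7955 + A(-45, 169))/(16853 + b) = (7955 + 570)/(16853 + 230/81) = 8525/(1365323/81) = 8525*(81/1365323) = 690525/1365323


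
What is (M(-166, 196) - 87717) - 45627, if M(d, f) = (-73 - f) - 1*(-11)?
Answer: -133602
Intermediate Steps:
M(d, f) = -62 - f (M(d, f) = (-73 - f) + 11 = -62 - f)
(M(-166, 196) - 87717) - 45627 = ((-62 - 1*196) - 87717) - 45627 = ((-62 - 196) - 87717) - 45627 = (-258 - 87717) - 45627 = -87975 - 45627 = -133602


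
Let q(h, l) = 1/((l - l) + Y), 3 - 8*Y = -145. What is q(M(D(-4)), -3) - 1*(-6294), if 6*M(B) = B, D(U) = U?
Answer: 232880/37 ≈ 6294.1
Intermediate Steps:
Y = 37/2 (Y = 3/8 - ⅛*(-145) = 3/8 + 145/8 = 37/2 ≈ 18.500)
M(B) = B/6
q(h, l) = 2/37 (q(h, l) = 1/((l - l) + 37/2) = 1/(0 + 37/2) = 1/(37/2) = 2/37)
q(M(D(-4)), -3) - 1*(-6294) = 2/37 - 1*(-6294) = 2/37 + 6294 = 232880/37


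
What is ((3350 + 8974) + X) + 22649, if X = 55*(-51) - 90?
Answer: 32078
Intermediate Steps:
X = -2895 (X = -2805 - 90 = -2895)
((3350 + 8974) + X) + 22649 = ((3350 + 8974) - 2895) + 22649 = (12324 - 2895) + 22649 = 9429 + 22649 = 32078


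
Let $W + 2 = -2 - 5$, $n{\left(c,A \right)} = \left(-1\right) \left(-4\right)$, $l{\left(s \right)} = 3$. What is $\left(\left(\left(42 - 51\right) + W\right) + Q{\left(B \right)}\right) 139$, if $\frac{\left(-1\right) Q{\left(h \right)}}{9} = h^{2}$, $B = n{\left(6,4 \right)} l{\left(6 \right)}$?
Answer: $-182646$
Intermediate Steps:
$n{\left(c,A \right)} = 4$
$W = -9$ ($W = -2 - 7 = -9$)
$B = 12$ ($B = 4 \cdot 3 = 12$)
$Q{\left(h \right)} = - 9 h^{2}$
$\left(\left(\left(42 - 51\right) + W\right) + Q{\left(B \right)}\right) 139 = \left(\left(\left(42 - 51\right) - 9\right) - 9 \cdot 12^{2}\right) 139 = \left(\left(-9 - 9\right) - 1296\right) 139 = \left(-18 - 1296\right) 139 = \left(-1314\right) 139 = -182646$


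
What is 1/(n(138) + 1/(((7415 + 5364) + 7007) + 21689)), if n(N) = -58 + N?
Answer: 41475/3318001 ≈ 0.012500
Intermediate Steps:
1/(n(138) + 1/(((7415 + 5364) + 7007) + 21689)) = 1/((-58 + 138) + 1/(((7415 + 5364) + 7007) + 21689)) = 1/(80 + 1/((12779 + 7007) + 21689)) = 1/(80 + 1/(19786 + 21689)) = 1/(80 + 1/41475) = 1/(3318001/41475) = 41475/3318001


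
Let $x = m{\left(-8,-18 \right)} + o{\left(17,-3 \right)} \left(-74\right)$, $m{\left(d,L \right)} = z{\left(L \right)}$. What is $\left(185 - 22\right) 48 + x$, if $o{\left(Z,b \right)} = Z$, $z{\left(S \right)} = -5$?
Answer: $6561$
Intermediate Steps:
$m{\left(d,L \right)} = -5$
$x = -1263$ ($x = -5 + 17 \left(-74\right) = -5 - 1258 = -1263$)
$\left(185 - 22\right) 48 + x = \left(185 - 22\right) 48 - 1263 = 163 \cdot 48 - 1263 = 7824 - 1263 = 6561$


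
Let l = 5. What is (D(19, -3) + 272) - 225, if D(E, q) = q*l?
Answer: 32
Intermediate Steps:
D(E, q) = 5*q (D(E, q) = q*5 = 5*q)
(D(19, -3) + 272) - 225 = (5*(-3) + 272) - 225 = (-15 + 272) - 225 = 257 - 225 = 32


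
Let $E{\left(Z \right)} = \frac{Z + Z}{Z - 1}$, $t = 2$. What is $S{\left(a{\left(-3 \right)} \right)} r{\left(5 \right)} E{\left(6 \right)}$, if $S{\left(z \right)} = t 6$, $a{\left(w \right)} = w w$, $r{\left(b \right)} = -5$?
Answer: $-144$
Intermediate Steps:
$a{\left(w \right)} = w^{2}$
$S{\left(z \right)} = 12$ ($S{\left(z \right)} = 2 \cdot 6 = 12$)
$E{\left(Z \right)} = \frac{2 Z}{-1 + Z}$
$S{\left(a{\left(-3 \right)} \right)} r{\left(5 \right)} E{\left(6 \right)} = 12 \left(-5\right) 2 \cdot 6 \frac{1}{-1 + 6} = - 60 \cdot 2 \cdot 6 \cdot \frac{1}{5} = \left(-60\right) \frac{12}{5} = -144$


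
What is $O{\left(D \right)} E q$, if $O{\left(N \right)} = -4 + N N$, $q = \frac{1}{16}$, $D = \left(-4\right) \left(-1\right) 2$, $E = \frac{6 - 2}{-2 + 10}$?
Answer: $\frac{15}{8} \approx 1.875$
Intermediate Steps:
$E = \frac{1}{2}$ ($E = \frac{4}{8} = 4 \cdot \frac{1}{8} = \frac{1}{2} \approx 0.5$)
$D = 8$ ($D = 4 \cdot 2 = 8$)
$q = \frac{1}{16} \approx 0.0625$
$O{\left(N \right)} = -4 + N^{2}$
$O{\left(D \right)} E q = \left(-4 + 8^{2}\right) \frac{1}{2} \cdot \frac{1}{16} = \left(-4 + 64\right) \frac{1}{2} \cdot \frac{1}{16} = 60 \cdot \frac{1}{2} \cdot \frac{1}{16} = 30 \cdot \frac{1}{16} = \frac{15}{8}$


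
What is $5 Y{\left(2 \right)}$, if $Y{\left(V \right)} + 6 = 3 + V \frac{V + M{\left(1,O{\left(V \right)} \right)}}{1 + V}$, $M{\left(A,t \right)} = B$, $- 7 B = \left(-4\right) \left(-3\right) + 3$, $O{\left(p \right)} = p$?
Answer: $- \frac{325}{21} \approx -15.476$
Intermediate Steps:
$B = - \frac{15}{7}$ ($B = - \frac{\left(-4\right) \left(-3\right) + 3}{7} = - \frac{12 + 3}{7} = \left(- \frac{1}{7}\right) 15 = - \frac{15}{7} \approx -2.1429$)
$M{\left(A,t \right)} = - \frac{15}{7}$
$Y{\left(V \right)} = -3 + \frac{V \left(- \frac{15}{7} + V\right)}{1 + V}$ ($Y{\left(V \right)} = -6 + \left(3 + V \frac{V - \frac{15}{7}}{1 + V}\right) = -6 + \left(3 + V \frac{- \frac{15}{7} + V}{1 + V}\right) = -6 + \left(3 + \frac{V \left(- \frac{15}{7} + V\right)}{1 + V}\right) = -3 + \frac{V \left(- \frac{15}{7} + V\right)}{1 + V}$)
$5 Y{\left(2 \right)} = 5 \frac{-3 + 2^{2} - \frac{72}{7}}{1 + 2} = 5 \frac{-3 + 4 - \frac{72}{7}}{3} = 5 \cdot \frac{1}{3} \left(- \frac{65}{7}\right) = 5 \left(- \frac{65}{21}\right) = - \frac{325}{21}$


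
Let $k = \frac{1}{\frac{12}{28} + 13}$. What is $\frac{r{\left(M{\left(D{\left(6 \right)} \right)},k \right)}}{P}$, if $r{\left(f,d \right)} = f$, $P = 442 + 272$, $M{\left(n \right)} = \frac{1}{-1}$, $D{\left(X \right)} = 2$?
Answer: $- \frac{1}{714} \approx -0.0014006$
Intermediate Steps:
$M{\left(n \right)} = -1$
$P = 714$
$k = \frac{7}{94}$ ($k = \frac{1}{12 \cdot \frac{1}{28} + 13} = \frac{1}{\frac{3}{7} + 13} = \frac{1}{\frac{94}{7}} = \frac{7}{94} \approx 0.074468$)
$\frac{r{\left(M{\left(D{\left(6 \right)} \right)},k \right)}}{P} = - \frac{1}{714}$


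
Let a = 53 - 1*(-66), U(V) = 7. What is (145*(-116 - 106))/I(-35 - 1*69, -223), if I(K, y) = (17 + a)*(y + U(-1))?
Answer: 5365/4896 ≈ 1.0958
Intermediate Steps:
a = 119 (a = 53 + 66 = 119)
I(K, y) = 952 + 136*y (I(K, y) = (17 + 119)*(y + 7) = 136*(7 + y) = 952 + 136*y)
(145*(-116 - 106))/I(-35 - 1*69, -223) = (145*(-116 - 106))/(952 + 136*(-223)) = (145*(-222))/(952 - 30328) = -32190/(-29376) = -32190*(-1/29376) = 5365/4896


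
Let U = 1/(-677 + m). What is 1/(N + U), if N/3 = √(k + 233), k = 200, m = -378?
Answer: 1055/4337458424 + 3339075*√433/4337458424 ≈ 0.016019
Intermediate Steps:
U = -1/1055 (U = 1/(-677 - 378) = 1/(-1055) = -1/1055 ≈ -0.00094787)
N = 3*√433 (N = 3*√(200 + 233) = 3*√433 ≈ 62.426)
1/(N + U) = 1/(3*√433 - 1/1055) = 1/(-1/1055 + 3*√433)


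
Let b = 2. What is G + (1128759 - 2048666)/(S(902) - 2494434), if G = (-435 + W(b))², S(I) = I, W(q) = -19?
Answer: 513957761619/2493532 ≈ 2.0612e+5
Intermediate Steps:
G = 206116 (G = (-435 - 19)² = (-454)² = 206116)
G + (1128759 - 2048666)/(S(902) - 2494434) = 206116 + (1128759 - 2048666)/(902 - 2494434) = 206116 - 919907/(-2493532) = 206116 - 919907*(-1/2493532) = 206116 + 919907/2493532 = 513957761619/2493532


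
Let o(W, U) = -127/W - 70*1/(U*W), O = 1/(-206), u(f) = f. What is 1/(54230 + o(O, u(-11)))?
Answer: 11/869892 ≈ 1.2645e-5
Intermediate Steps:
O = -1/206 ≈ -0.0048544
o(W, U) = -127/W - 70/(U*W)
1/(54230 + o(O, u(-11))) = 1/(54230 + (-70 - 127*(-11))/((-11)*(-1/206))) = 1/(54230 - 1/11*(-206)*(-70 + 1397)) = 1/(54230 - 1/11*(-206)*1327) = 1/(54230 + 273362/11) = 1/(869892/11) = 11/869892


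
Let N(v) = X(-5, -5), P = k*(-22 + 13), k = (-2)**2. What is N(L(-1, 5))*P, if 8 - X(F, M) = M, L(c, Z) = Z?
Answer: -468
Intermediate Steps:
k = 4
X(F, M) = 8 - M
P = -36 (P = 4*(-22 + 13) = 4*(-9) = -36)
N(v) = 13 (N(v) = 8 - 1*(-5) = 8 + 5 = 13)
N(L(-1, 5))*P = 13*(-36) = -468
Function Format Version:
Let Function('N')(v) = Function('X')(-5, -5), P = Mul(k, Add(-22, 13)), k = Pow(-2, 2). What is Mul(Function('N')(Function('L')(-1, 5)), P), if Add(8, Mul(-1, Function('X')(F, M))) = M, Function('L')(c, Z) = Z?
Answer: -468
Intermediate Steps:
k = 4
Function('X')(F, M) = Add(8, Mul(-1, M))
P = -36 (P = Mul(4, Add(-22, 13)) = Mul(4, -9) = -36)
Function('N')(v) = 13 (Function('N')(v) = Add(8, Mul(-1, -5)) = Add(8, 5) = 13)
Mul(Function('N')(Function('L')(-1, 5)), P) = Mul(13, -36) = -468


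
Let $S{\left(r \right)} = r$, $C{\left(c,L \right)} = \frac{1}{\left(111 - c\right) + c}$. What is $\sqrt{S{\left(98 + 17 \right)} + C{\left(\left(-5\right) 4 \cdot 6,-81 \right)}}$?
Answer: $\frac{\sqrt{1417026}}{111} \approx 10.724$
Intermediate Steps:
$C{\left(c,L \right)} = \frac{1}{111}$
$\sqrt{S{\left(98 + 17 \right)} + C{\left(\left(-5\right) 4 \cdot 6,-81 \right)}} = \sqrt{\left(98 + 17\right) + \frac{1}{111}} = \sqrt{115 + \frac{1}{111}} = \sqrt{\frac{12766}{111}} = \frac{\sqrt{1417026}}{111}$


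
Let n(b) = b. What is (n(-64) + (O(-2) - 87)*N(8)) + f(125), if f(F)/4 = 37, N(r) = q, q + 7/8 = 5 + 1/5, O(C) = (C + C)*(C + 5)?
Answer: -13767/40 ≈ -344.17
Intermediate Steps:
O(C) = 2*C*(5 + C) (O(C) = (2*C)*(5 + C) = 2*C*(5 + C))
q = 173/40 (q = -7/8 + (5 + 1/5) = -7/8 + (5 + 1*(⅕)) = -7/8 + (5 + ⅕) = -7/8 + 26/5 = 173/40 ≈ 4.3250)
N(r) = 173/40
f(F) = 148 (f(F) = 4*37 = 148)
(n(-64) + (O(-2) - 87)*N(8)) + f(125) = (-64 + (2*(-2)*(5 - 2) - 87)*(173/40)) + 148 = (-64 + (2*(-2)*3 - 87)*(173/40)) + 148 = (-64 + (-12 - 87)*(173/40)) + 148 = (-64 - 99*173/40) + 148 = (-64 - 17127/40) + 148 = -19687/40 + 148 = -13767/40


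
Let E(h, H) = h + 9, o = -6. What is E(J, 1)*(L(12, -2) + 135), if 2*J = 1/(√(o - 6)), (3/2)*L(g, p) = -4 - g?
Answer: 1119 - 373*I*√3/36 ≈ 1119.0 - 17.946*I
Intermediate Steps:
L(g, p) = -8/3 - 2*g/3 (L(g, p) = 2*(-4 - g)/3 = -8/3 - 2*g/3)
J = -I*√3/12 (J = 1/(2*(√(-6 - 6))) = 1/(2*(√(-12))) = 1/(2*((2*I*√3))) = (-I*√3/6)/2 = -I*√3/12 ≈ -0.14434*I)
E(h, H) = 9 + h
E(J, 1)*(L(12, -2) + 135) = (9 - I*√3/12)*((-8/3 - ⅔*12) + 135) = (9 - I*√3/12)*((-8/3 - 8) + 135) = (9 - I*√3/12)*(-32/3 + 135) = (9 - I*√3/12)*(373/3) = 1119 - 373*I*√3/36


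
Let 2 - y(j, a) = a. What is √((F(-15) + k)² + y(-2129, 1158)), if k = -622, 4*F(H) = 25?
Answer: √6047873/4 ≈ 614.81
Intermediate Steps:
y(j, a) = 2 - a
F(H) = 25/4 (F(H) = (¼)*25 = 25/4)
√((F(-15) + k)² + y(-2129, 1158)) = √((25/4 - 622)² + (2 - 1*1158)) = √((-2463/4)² + (2 - 1158)) = √(6066369/16 - 1156) = √(6047873/16) = √6047873/4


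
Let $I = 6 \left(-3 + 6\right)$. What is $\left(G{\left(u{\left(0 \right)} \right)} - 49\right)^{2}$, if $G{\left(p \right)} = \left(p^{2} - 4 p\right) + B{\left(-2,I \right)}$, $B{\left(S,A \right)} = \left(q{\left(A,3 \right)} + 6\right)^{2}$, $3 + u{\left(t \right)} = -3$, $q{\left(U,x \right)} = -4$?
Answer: $225$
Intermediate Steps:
$I = 18$ ($I = 6 \cdot 3 = 18$)
$u{\left(t \right)} = -6$ ($u{\left(t \right)} = -3 - 3 = -6$)
$B{\left(S,A \right)} = 4$ ($B{\left(S,A \right)} = \left(-4 + 6\right)^{2} = 2^{2} = 4$)
$G{\left(p \right)} = 4 + p^{2} - 4 p$ ($G{\left(p \right)} = \left(p^{2} - 4 p\right) + 4 = 4 + p^{2} - 4 p$)
$\left(G{\left(u{\left(0 \right)} \right)} - 49\right)^{2} = \left(\left(4 + \left(-6\right)^{2} - -24\right) - 49\right)^{2} = \left(\left(4 + 36 + 24\right) - 49\right)^{2} = \left(64 - 49\right)^{2} = 15^{2} = 225$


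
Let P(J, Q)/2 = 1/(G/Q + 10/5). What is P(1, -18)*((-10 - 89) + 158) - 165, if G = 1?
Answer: -3651/35 ≈ -104.31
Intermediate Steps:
P(J, Q) = 2/(2 + 1/Q) (P(J, Q) = 2/(1/Q + 10/5) = 2/(1/Q + 10*(⅕)) = 2/(1/Q + 2) = 2/(2 + 1/Q))
P(1, -18)*((-10 - 89) + 158) - 165 = (2*(-18)/(1 + 2*(-18)))*((-10 - 89) + 158) - 165 = (2*(-18)/(1 - 36))*(-99 + 158) - 165 = (2*(-18)/(-35))*59 - 165 = (2*(-18)*(-1/35))*59 - 165 = (36/35)*59 - 165 = 2124/35 - 165 = -3651/35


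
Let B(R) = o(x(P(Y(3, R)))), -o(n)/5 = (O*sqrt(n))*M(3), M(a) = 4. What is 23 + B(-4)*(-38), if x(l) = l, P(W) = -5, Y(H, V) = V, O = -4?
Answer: 23 - 3040*I*sqrt(5) ≈ 23.0 - 6797.6*I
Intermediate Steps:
o(n) = 80*sqrt(n) (o(n) = -5*(-4*sqrt(n))*4 = -(-80)*sqrt(n) = 80*sqrt(n))
B(R) = 80*I*sqrt(5) (B(R) = 80*sqrt(-5) = 80*(I*sqrt(5)) = 80*I*sqrt(5))
23 + B(-4)*(-38) = 23 + (80*I*sqrt(5))*(-38) = 23 - 3040*I*sqrt(5)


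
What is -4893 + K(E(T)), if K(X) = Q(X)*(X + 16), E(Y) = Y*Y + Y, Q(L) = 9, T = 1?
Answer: -4731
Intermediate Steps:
E(Y) = Y + Y² (E(Y) = Y² + Y = Y + Y²)
K(X) = 144 + 9*X (K(X) = 9*(X + 16) = 9*(16 + X) = 144 + 9*X)
-4893 + K(E(T)) = -4893 + (144 + 9*(1*(1 + 1))) = -4893 + (144 + 9*(1*2)) = -4893 + (144 + 9*2) = -4893 + (144 + 18) = -4893 + 162 = -4731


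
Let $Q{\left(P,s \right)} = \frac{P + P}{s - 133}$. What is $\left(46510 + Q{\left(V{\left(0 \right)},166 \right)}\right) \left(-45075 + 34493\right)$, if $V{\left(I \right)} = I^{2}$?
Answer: $-492168820$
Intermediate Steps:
$Q{\left(P,s \right)} = \frac{2 P}{-133 + s}$
$\left(46510 + Q{\left(V{\left(0 \right)},166 \right)}\right) \left(-45075 + 34493\right) = \left(46510 + \frac{2 \cdot 0^{2}}{-133 + 166}\right) \left(-45075 + 34493\right) = \left(46510 + 2 \cdot 0 \cdot \frac{1}{33}\right) \left(-10582\right) = \left(46510 + 0\right) \left(-10582\right) = 46510 \left(-10582\right) = -492168820$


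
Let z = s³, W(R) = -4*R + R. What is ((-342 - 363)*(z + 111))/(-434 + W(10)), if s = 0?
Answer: 78255/464 ≈ 168.65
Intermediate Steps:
W(R) = -3*R
z = 0 (z = 0³ = 0)
((-342 - 363)*(z + 111))/(-434 + W(10)) = ((-342 - 363)*(0 + 111))/(-434 - 3*10) = (-705*111)/(-434 - 30) = -78255/(-464) = -78255*(-1/464) = 78255/464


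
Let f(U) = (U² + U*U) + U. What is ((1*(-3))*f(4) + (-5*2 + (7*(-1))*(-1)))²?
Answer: 12321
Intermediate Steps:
f(U) = U + 2*U² (f(U) = (U² + U²) + U = 2*U² + U = U + 2*U²)
((1*(-3))*f(4) + (-5*2 + (7*(-1))*(-1)))² = ((1*(-3))*(4*(1 + 2*4)) + (-5*2 + (7*(-1))*(-1)))² = (-12*(1 + 8) + (-10 - 7*(-1)))² = (-12*9 + (-10 + 7))² = (-3*36 - 3)² = (-108 - 3)² = (-111)² = 12321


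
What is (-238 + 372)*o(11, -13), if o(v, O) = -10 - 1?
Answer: -1474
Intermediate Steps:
o(v, O) = -11
(-238 + 372)*o(11, -13) = (-238 + 372)*(-11) = 134*(-11) = -1474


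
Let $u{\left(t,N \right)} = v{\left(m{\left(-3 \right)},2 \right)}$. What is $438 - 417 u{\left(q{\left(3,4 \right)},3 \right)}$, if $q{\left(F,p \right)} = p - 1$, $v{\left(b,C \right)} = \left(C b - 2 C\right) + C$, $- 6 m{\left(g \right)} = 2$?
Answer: $1550$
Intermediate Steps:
$m{\left(g \right)} = - \frac{1}{3}$ ($m{\left(g \right)} = \left(- \frac{1}{6}\right) 2 = - \frac{1}{3}$)
$v{\left(b,C \right)} = - C + C b$ ($v{\left(b,C \right)} = \left(- 2 C + C b\right) + C = - C + C b$)
$q{\left(F,p \right)} = -1 + p$
$u{\left(t,N \right)} = - \frac{8}{3}$ ($u{\left(t,N \right)} = 2 \left(-1 - \frac{1}{3}\right) = 2 \left(- \frac{4}{3}\right) = - \frac{8}{3}$)
$438 - 417 u{\left(q{\left(3,4 \right)},3 \right)} = 438 - -1112 = 438 + 1112 = 1550$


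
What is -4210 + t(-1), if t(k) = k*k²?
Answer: -4211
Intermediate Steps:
t(k) = k³
-4210 + t(-1) = -4210 + (-1)³ = -4210 - 1 = -4211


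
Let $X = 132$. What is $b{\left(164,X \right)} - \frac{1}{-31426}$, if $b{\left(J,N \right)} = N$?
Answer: $\frac{4148233}{31426} \approx 132.0$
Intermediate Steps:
$b{\left(164,X \right)} - \frac{1}{-31426} = 132 - \frac{1}{-31426} = 132 - - \frac{1}{31426} = 132 + \frac{1}{31426} = \frac{4148233}{31426}$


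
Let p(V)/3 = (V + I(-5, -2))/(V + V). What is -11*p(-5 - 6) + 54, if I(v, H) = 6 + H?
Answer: 87/2 ≈ 43.500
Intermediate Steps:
p(V) = 3*(4 + V)/(2*V) (p(V) = 3*((V + (6 - 2))/(V + V)) = 3*((V + 4)/((2*V))) = 3*((4 + V)*(1/(2*V))) = 3*((4 + V)/(2*V)) = 3*(4 + V)/(2*V))
-11*p(-5 - 6) + 54 = -11*(3/2 + 6/(-5 - 6)) + 54 = -11*(3/2 + 6/(-11)) + 54 = -11*(3/2 + 6*(-1/11)) + 54 = -11*(3/2 - 6/11) + 54 = -11*21/22 + 54 = -21/2 + 54 = 87/2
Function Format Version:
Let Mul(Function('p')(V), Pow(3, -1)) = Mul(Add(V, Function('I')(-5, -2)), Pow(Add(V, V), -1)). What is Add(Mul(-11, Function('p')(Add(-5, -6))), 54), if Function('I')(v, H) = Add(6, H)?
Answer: Rational(87, 2) ≈ 43.500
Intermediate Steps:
Function('p')(V) = Mul(Rational(3, 2), Pow(V, -1), Add(4, V)) (Function('p')(V) = Mul(3, Mul(Add(V, Add(6, -2)), Pow(Add(V, V), -1))) = Mul(3, Mul(Add(V, 4), Pow(Mul(2, V), -1))) = Mul(3, Mul(Add(4, V), Mul(Rational(1, 2), Pow(V, -1)))) = Mul(3, Mul(Rational(1, 2), Pow(V, -1), Add(4, V))) = Mul(Rational(3, 2), Pow(V, -1), Add(4, V)))
Add(Mul(-11, Function('p')(Add(-5, -6))), 54) = Add(Mul(-11, Add(Rational(3, 2), Mul(6, Pow(Add(-5, -6), -1)))), 54) = Add(Mul(-11, Add(Rational(3, 2), Mul(6, Pow(-11, -1)))), 54) = Add(Mul(-11, Add(Rational(3, 2), Mul(6, Rational(-1, 11)))), 54) = Add(Mul(-11, Add(Rational(3, 2), Rational(-6, 11))), 54) = Add(Mul(-11, Rational(21, 22)), 54) = Add(Rational(-21, 2), 54) = Rational(87, 2)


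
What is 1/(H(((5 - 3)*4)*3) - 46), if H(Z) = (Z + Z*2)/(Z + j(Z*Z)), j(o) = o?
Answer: -25/1147 ≈ -0.021796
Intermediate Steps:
H(Z) = 3*Z/(Z + Z²) (H(Z) = (Z + Z*2)/(Z + Z*Z) = (Z + 2*Z)/(Z + Z²) = (3*Z)/(Z + Z²) = 3*Z/(Z + Z²))
1/(H(((5 - 3)*4)*3) - 46) = 1/(3/(1 + ((5 - 3)*4)*3) - 46) = 1/(3/(1 + (2*4)*3) - 46) = 1/(3/(1 + 8*3) - 46) = 1/(3/(1 + 24) - 46) = 1/(3/25 - 46) = 1/(-1147/25) = -25/1147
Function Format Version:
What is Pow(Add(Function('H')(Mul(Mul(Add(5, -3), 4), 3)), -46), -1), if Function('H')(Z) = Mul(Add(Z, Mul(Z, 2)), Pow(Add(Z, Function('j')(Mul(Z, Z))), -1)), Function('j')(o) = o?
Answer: Rational(-25, 1147) ≈ -0.021796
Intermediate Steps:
Function('H')(Z) = Mul(3, Z, Pow(Add(Z, Pow(Z, 2)), -1)) (Function('H')(Z) = Mul(Add(Z, Mul(Z, 2)), Pow(Add(Z, Mul(Z, Z)), -1)) = Mul(Add(Z, Mul(2, Z)), Pow(Add(Z, Pow(Z, 2)), -1)) = Mul(Mul(3, Z), Pow(Add(Z, Pow(Z, 2)), -1)) = Mul(3, Z, Pow(Add(Z, Pow(Z, 2)), -1)))
Pow(Add(Function('H')(Mul(Mul(Add(5, -3), 4), 3)), -46), -1) = Pow(Add(Mul(3, Pow(Add(1, Mul(Mul(Add(5, -3), 4), 3)), -1)), -46), -1) = Pow(Add(Mul(3, Pow(Add(1, Mul(Mul(2, 4), 3)), -1)), -46), -1) = Pow(Add(Mul(3, Pow(Add(1, Mul(8, 3)), -1)), -46), -1) = Pow(Add(Mul(3, Pow(Add(1, 24), -1)), -46), -1) = Pow(Add(Mul(3, Pow(25, -1)), -46), -1) = Pow(Add(Mul(3, Rational(1, 25)), -46), -1) = Pow(Add(Rational(3, 25), -46), -1) = Pow(Rational(-1147, 25), -1) = Rational(-25, 1147)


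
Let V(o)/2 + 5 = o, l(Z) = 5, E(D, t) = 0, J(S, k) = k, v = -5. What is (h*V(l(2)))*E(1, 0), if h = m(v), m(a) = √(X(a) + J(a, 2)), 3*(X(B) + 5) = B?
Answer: 0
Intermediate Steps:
X(B) = -5 + B/3
V(o) = -10 + 2*o
m(a) = √(-3 + a/3) (m(a) = √((-5 + a/3) + 2) = √(-3 + a/3))
h = I*√42/3 (h = √(-27 + 3*(-5))/3 = √(-27 - 15)/3 = √(-42)/3 = (I*√42)/3 = I*√42/3 ≈ 2.1602*I)
(h*V(l(2)))*E(1, 0) = ((I*√42/3)*(-10 + 2*5))*0 = ((I*√42/3)*(-10 + 10))*0 = ((I*√42/3)*0)*0 = 0*0 = 0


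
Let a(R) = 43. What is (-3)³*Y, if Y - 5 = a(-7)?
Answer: -1296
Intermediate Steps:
Y = 48 (Y = 5 + 43 = 48)
(-3)³*Y = (-3)³*48 = -27*48 = -1296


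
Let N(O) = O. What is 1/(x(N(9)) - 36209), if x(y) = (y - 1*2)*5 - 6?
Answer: -1/36180 ≈ -2.7640e-5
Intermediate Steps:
x(y) = -16 + 5*y (x(y) = (y - 2)*5 - 6 = (-2 + y)*5 - 6 = (-10 + 5*y) - 6 = -16 + 5*y)
1/(x(N(9)) - 36209) = 1/((-16 + 5*9) - 36209) = 1/((-16 + 45) - 36209) = 1/(29 - 36209) = 1/(-36180) = -1/36180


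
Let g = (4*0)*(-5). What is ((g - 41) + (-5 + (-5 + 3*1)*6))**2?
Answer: 3364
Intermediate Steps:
g = 0 (g = 0*(-5) = 0)
((g - 41) + (-5 + (-5 + 3*1)*6))**2 = ((0 - 41) + (-5 + (-5 + 3*1)*6))**2 = (-41 + (-5 + (-5 + 3)*6))**2 = (-41 + (-5 - 2*6))**2 = (-41 + (-5 - 12))**2 = (-41 - 17)**2 = (-58)**2 = 3364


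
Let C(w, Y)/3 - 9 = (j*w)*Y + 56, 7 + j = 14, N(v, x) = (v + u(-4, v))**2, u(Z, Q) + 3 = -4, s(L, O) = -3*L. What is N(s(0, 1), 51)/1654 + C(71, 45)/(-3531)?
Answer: -37041547/1946758 ≈ -19.027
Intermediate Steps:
u(Z, Q) = -7 (u(Z, Q) = -3 - 4 = -7)
N(v, x) = (-7 + v)**2 (N(v, x) = (v - 7)**2 = (-7 + v)**2)
j = 7 (j = -7 + 14 = 7)
C(w, Y) = 195 + 21*Y*w (C(w, Y) = 27 + 3*((7*w)*Y + 56) = 27 + 3*(7*Y*w + 56) = 27 + 3*(56 + 7*Y*w) = 27 + (168 + 21*Y*w) = 195 + 21*Y*w)
N(s(0, 1), 51)/1654 + C(71, 45)/(-3531) = (-7 - 3*0)**2/1654 + (195 + 21*45*71)/(-3531) = (-7 + 0)**2*(1/1654) + (195 + 67095)*(-1/3531) = (-7)**2*(1/1654) + 67290*(-1/3531) = 49*(1/1654) - 22430/1177 = 49/1654 - 22430/1177 = -37041547/1946758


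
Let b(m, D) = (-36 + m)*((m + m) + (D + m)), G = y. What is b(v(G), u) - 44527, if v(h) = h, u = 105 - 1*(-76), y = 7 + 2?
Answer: -50143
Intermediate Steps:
y = 9
u = 181 (u = 105 + 76 = 181)
G = 9
b(m, D) = (-36 + m)*(D + 3*m) (b(m, D) = (-36 + m)*(2*m + (D + m)) = (-36 + m)*(D + 3*m))
b(v(G), u) - 44527 = (-108*9 - 36*181 + 3*9² + 181*9) - 44527 = (-972 - 6516 + 3*81 + 1629) - 44527 = (-972 - 6516 + 243 + 1629) - 44527 = -5616 - 44527 = -50143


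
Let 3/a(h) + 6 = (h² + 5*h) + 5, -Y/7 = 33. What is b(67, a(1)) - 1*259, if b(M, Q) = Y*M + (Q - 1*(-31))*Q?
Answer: -392926/25 ≈ -15717.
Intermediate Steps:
Y = -231 (Y = -7*33 = -231)
a(h) = 3/(-1 + h² + 5*h) (a(h) = 3/(-6 + ((h² + 5*h) + 5)) = 3/(-6 + (5 + h² + 5*h)) = 3/(-1 + h² + 5*h))
b(M, Q) = -231*M + Q*(31 + Q) (b(M, Q) = -231*M + (Q - 1*(-31))*Q = -231*M + (Q + 31)*Q = -231*M + (31 + Q)*Q = -231*M + Q*(31 + Q))
b(67, a(1)) - 1*259 = ((3/(-1 + 1² + 5*1))² - 231*67 + 31*(3/(-1 + 1² + 5*1))) - 1*259 = ((3/(-1 + 1 + 5))² - 15477 + 31*(3/(-1 + 1 + 5))) - 259 = ((3/5)² - 15477 + 31*(3/5)) - 259 = ((3*(⅕))² - 15477 + 31*(3*(⅕))) - 259 = ((⅗)² - 15477 + 31*(⅗)) - 259 = (9/25 - 15477 + 93/5) - 259 = -386451/25 - 259 = -392926/25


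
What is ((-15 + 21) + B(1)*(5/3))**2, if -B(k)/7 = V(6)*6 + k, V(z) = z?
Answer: 1630729/9 ≈ 1.8119e+5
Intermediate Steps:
B(k) = -252 - 7*k (B(k) = -7*(6*6 + k) = -7*(36 + k) = -252 - 7*k)
((-15 + 21) + B(1)*(5/3))**2 = ((-15 + 21) + (-252 - 7*1)*(5/3))**2 = (6 + (-252 - 7)*(5*(1/3)))**2 = (6 - 259*5/3)**2 = (6 - 1295/3)**2 = (-1277/3)**2 = 1630729/9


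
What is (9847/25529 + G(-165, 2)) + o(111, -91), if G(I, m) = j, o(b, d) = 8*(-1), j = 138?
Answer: 3328617/25529 ≈ 130.39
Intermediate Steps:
o(b, d) = -8
G(I, m) = 138
(9847/25529 + G(-165, 2)) + o(111, -91) = (9847/25529 + 138) - 8 = 3532849/25529 - 8 = 3328617/25529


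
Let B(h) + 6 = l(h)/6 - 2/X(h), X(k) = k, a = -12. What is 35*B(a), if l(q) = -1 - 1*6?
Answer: -245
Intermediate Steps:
l(q) = -7 (l(q) = -1 - 6 = -7)
B(h) = -43/6 - 2/h (B(h) = -6 + (-7/6 - 2/h) = -43/6 - 2/h)
35*B(a) = 35*(-43/6 - 2/(-12)) = 35*(-43/6 - 2*(-1/12)) = 35*(-43/6 + 1/6) = 35*(-7) = -245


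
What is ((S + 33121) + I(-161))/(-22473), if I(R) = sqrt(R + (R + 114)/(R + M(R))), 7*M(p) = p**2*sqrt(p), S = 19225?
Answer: -52346/22473 - sqrt(161)*sqrt(-(25874 - 596183*I*sqrt(161))/(1 - 23*I*sqrt(161)))/3618153 ≈ -2.3293 - 0.00056461*I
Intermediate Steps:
M(p) = p**(5/2)/7 (M(p) = (p**2*sqrt(p))/7 = p**(5/2)/7)
I(R) = sqrt(R + (114 + R)/(R + R**(5/2)/7)) (I(R) = sqrt(R + (R + 114)/(R + R**(5/2)/7)) = sqrt(R + (114 + R)/(R + R**(5/2)/7)))
((S + 33121) + I(-161))/(-22473) = ((19225 + 33121) + sqrt((798 + 7*(-161) - 161*((-161)**(5/2) + 7*(-161)))/((-161)**(5/2) + 7*(-161))))/(-22473) = (52346 + sqrt((798 - 1127 - 161*(25921*I*sqrt(161) - 1127))/(25921*I*sqrt(161) - 1127)))*(-1/22473) = (52346 + sqrt((798 - 1127 - 161*(-1127 + 25921*I*sqrt(161)))/(-1127 + 25921*I*sqrt(161))))*(-1/22473) = (52346 + sqrt((798 - 1127 + (181447 - 4173281*I*sqrt(161)))/(-1127 + 25921*I*sqrt(161))))*(-1/22473) = (52346 + sqrt((181118 - 4173281*I*sqrt(161))/(-1127 + 25921*I*sqrt(161))))*(-1/22473) = -52346/22473 - sqrt((181118 - 4173281*I*sqrt(161))/(-1127 + 25921*I*sqrt(161)))/22473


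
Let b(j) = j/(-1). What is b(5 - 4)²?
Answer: 1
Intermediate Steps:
b(j) = -j (b(j) = j*(-1) = -j)
b(5 - 4)² = (-(5 - 4))² = (-1*1)² = (-1)² = 1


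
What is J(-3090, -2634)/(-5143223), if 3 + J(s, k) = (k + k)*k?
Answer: -13875909/5143223 ≈ -2.6979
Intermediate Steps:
J(s, k) = -3 + 2*k² (J(s, k) = -3 + (k + k)*k = -3 + (2*k)*k = -3 + 2*k²)
J(-3090, -2634)/(-5143223) = (-3 + 2*(-2634)²)/(-5143223) = (-3 + 2*6937956)*(-1/5143223) = (-3 + 13875912)*(-1/5143223) = 13875909*(-1/5143223) = -13875909/5143223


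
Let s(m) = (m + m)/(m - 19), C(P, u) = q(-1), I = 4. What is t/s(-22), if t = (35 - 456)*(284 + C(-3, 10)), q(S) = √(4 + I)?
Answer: -1225531/11 - 17261*√2/22 ≈ -1.1252e+5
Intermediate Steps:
q(S) = 2*√2 (q(S) = √(4 + 4) = √8 = 2*√2)
C(P, u) = 2*√2
s(m) = 2*m/(-19 + m) (s(m) = (2*m)/(-19 + m) = 2*m/(-19 + m))
t = -119564 - 842*√2 (t = (35 - 456)*(284 + 2*√2) = -421*(284 + 2*√2) = -119564 - 842*√2 ≈ -1.2075e+5)
t/s(-22) = (-119564 - 842*√2)/((2*(-22)/(-19 - 22))) = (-119564 - 842*√2)/((2*(-22)/(-41))) = (-119564 - 842*√2)/((2*(-22)*(-1/41))) = (-119564 - 842*√2)/(44/41) = (-119564 - 842*√2)*(41/44) = -1225531/11 - 17261*√2/22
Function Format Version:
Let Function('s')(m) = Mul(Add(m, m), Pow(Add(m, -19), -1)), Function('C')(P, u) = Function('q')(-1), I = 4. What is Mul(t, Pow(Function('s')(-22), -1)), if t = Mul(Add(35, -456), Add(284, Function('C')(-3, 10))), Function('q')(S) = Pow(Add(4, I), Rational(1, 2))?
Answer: Add(Rational(-1225531, 11), Mul(Rational(-17261, 22), Pow(2, Rational(1, 2)))) ≈ -1.1252e+5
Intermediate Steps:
Function('q')(S) = Mul(2, Pow(2, Rational(1, 2))) (Function('q')(S) = Pow(Add(4, 4), Rational(1, 2)) = Pow(8, Rational(1, 2)) = Mul(2, Pow(2, Rational(1, 2))))
Function('C')(P, u) = Mul(2, Pow(2, Rational(1, 2)))
Function('s')(m) = Mul(2, m, Pow(Add(-19, m), -1)) (Function('s')(m) = Mul(Mul(2, m), Pow(Add(-19, m), -1)) = Mul(2, m, Pow(Add(-19, m), -1)))
t = Add(-119564, Mul(-842, Pow(2, Rational(1, 2)))) (t = Mul(Add(35, -456), Add(284, Mul(2, Pow(2, Rational(1, 2))))) = Mul(-421, Add(284, Mul(2, Pow(2, Rational(1, 2))))) = Add(-119564, Mul(-842, Pow(2, Rational(1, 2)))) ≈ -1.2075e+5)
Mul(t, Pow(Function('s')(-22), -1)) = Mul(Add(-119564, Mul(-842, Pow(2, Rational(1, 2)))), Pow(Mul(2, -22, Pow(Add(-19, -22), -1)), -1)) = Mul(Add(-119564, Mul(-842, Pow(2, Rational(1, 2)))), Pow(Mul(2, -22, Pow(-41, -1)), -1)) = Mul(Add(-119564, Mul(-842, Pow(2, Rational(1, 2)))), Pow(Mul(2, -22, Rational(-1, 41)), -1)) = Mul(Add(-119564, Mul(-842, Pow(2, Rational(1, 2)))), Pow(Rational(44, 41), -1)) = Mul(Add(-119564, Mul(-842, Pow(2, Rational(1, 2)))), Rational(41, 44)) = Add(Rational(-1225531, 11), Mul(Rational(-17261, 22), Pow(2, Rational(1, 2))))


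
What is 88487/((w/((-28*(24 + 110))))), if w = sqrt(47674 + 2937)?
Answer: -332003224*sqrt(50611)/50611 ≈ -1.4758e+6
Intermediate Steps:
w = sqrt(50611) ≈ 224.97
88487/((w/((-28*(24 + 110))))) = 88487/((sqrt(50611)/((-28*(24 + 110))))) = 88487/((sqrt(50611)/((-28*134)))) = 88487/((sqrt(50611)/(-3752))) = 88487/((sqrt(50611)*(-1/3752))) = 88487/((-sqrt(50611)/3752)) = 88487*(-3752*sqrt(50611)/50611) = -332003224*sqrt(50611)/50611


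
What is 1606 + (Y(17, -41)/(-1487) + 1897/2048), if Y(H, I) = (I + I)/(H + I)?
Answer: 14681063093/9136128 ≈ 1606.9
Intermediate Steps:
Y(H, I) = 2*I/(H + I) (Y(H, I) = (2*I)/(H + I) = 2*I/(H + I))
1606 + (Y(17, -41)/(-1487) + 1897/2048) = 1606 + ((2*(-41)/(17 - 41))/(-1487) + 1897/2048) = 1606 + ((2*(-41)/(-24))*(-1/1487) + 1897*(1/2048)) = 1606 + ((2*(-41)*(-1/24))*(-1/1487) + 1897/2048) = 1606 + ((41/12)*(-1/1487) + 1897/2048) = 1606 + (-41/17844 + 1897/2048) = 1606 + 8441525/9136128 = 14681063093/9136128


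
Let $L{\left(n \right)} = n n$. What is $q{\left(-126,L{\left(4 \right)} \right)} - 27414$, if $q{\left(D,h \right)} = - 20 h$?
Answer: $-27734$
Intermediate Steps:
$L{\left(n \right)} = n^{2}$
$q{\left(-126,L{\left(4 \right)} \right)} - 27414 = - 20 \cdot 4^{2} - 27414 = \left(-20\right) 16 - 27414 = -320 - 27414 = -27734$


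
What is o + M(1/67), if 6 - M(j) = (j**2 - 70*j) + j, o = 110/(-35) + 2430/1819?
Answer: 298519636/57158437 ≈ 5.2227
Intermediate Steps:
o = -23008/12733 (o = 110*(-1/35) + 2430*(1/1819) = -22/7 + 2430/1819 = -23008/12733 ≈ -1.8070)
M(j) = 6 - j**2 + 69*j (M(j) = 6 - ((j**2 - 70*j) + j) = 6 - (j**2 - 69*j) = 6 + (-j**2 + 69*j) = 6 - j**2 + 69*j)
o + M(1/67) = -23008/12733 + (6 - (1/67)**2 + 69/67) = -23008/12733 + (6 - (1/67)**2 + 69*(1/67)) = -23008/12733 + (6 - 1*1/4489 + 69/67) = -23008/12733 + (6 - 1/4489 + 69/67) = -23008/12733 + 31556/4489 = 298519636/57158437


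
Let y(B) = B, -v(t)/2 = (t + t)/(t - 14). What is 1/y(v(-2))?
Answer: -2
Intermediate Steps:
v(t) = -4*t/(-14 + t) (v(t) = -2*(t + t)/(t - 14) = -2*2*t/(-14 + t) = -4*t/(-14 + t))
1/y(v(-2)) = 1/(-4*(-2)/(-14 - 2)) = 1/(-4*(-2)/(-16)) = 1/(-4*(-2)*(-1/16)) = 1/(-½) = -2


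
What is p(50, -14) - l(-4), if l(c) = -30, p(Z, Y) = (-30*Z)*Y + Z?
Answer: 21080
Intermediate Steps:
p(Z, Y) = Z - 30*Y*Z (p(Z, Y) = -30*Y*Z + Z = Z - 30*Y*Z)
p(50, -14) - l(-4) = 50*(1 - 30*(-14)) - 1*(-30) = 50*(1 + 420) + 30 = 50*421 + 30 = 21050 + 30 = 21080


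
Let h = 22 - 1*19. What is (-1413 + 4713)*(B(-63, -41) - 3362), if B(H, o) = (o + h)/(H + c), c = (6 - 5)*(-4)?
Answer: -743212800/67 ≈ -1.1093e+7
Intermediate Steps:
h = 3 (h = 22 - 19 = 3)
c = -4 (c = 1*(-4) = -4)
B(H, o) = (3 + o)/(-4 + H) (B(H, o) = (o + 3)/(H - 4) = (3 + o)/(-4 + H))
(-1413 + 4713)*(B(-63, -41) - 3362) = (-1413 + 4713)*((3 - 41)/(-4 - 63) - 3362) = 3300*(-38/(-67) - 3362) = 3300*(-1/67*(-38) - 3362) = 3300*(38/67 - 3362) = 3300*(-225216/67) = -743212800/67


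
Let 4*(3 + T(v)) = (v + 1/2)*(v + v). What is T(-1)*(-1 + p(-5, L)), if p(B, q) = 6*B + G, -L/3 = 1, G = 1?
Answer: 165/2 ≈ 82.500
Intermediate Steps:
L = -3 (L = -3*1 = -3)
p(B, q) = 1 + 6*B (p(B, q) = 6*B + 1 = 1 + 6*B)
T(v) = -3 + v*(½ + v)/2 (T(v) = -3 + ((v + 1/2)*(v + v))/4 = -3 + ((v + ½)*(2*v))/4 = -3 + ((½ + v)*(2*v))/4 = -3 + (2*v*(½ + v))/4 = -3 + v*(½ + v)/2)
T(-1)*(-1 + p(-5, L)) = (-3 + (½)*(-1)² + (¼)*(-1))*(-1 + (1 + 6*(-5))) = (-3 + (½)*1 - ¼)*(-1 + (1 - 30)) = (-3 + ½ - ¼)*(-1 - 29) = -11/4*(-30) = 165/2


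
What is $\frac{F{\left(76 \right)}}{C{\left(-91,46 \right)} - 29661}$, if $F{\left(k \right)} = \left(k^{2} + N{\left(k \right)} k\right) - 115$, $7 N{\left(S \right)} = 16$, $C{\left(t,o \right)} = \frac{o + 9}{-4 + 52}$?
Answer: $- \frac{1960464}{9965711} \approx -0.19672$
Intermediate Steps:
$C{\left(t,o \right)} = \frac{3}{16} + \frac{o}{48}$ ($C{\left(t,o \right)} = \frac{9 + o}{48} = \left(9 + o\right) \frac{1}{48} = \frac{3}{16} + \frac{o}{48}$)
$N{\left(S \right)} = \frac{16}{7}$ ($N{\left(S \right)} = \frac{1}{7} \cdot 16 = \frac{16}{7}$)
$F{\left(k \right)} = -115 + k^{2} + \frac{16 k}{7}$ ($F{\left(k \right)} = \left(k^{2} + \frac{16 k}{7}\right) - 115 = -115 + k^{2} + \frac{16 k}{7}$)
$\frac{F{\left(76 \right)}}{C{\left(-91,46 \right)} - 29661} = \frac{-115 + 76^{2} + \frac{16}{7} \cdot 76}{\left(\frac{3}{16} + \frac{1}{48} \cdot 46\right) - 29661} = \frac{-115 + 5776 + \frac{1216}{7}}{\left(\frac{3}{16} + \frac{23}{24}\right) - 29661} = \frac{40843}{7 \left(\frac{55}{48} - 29661\right)} = \frac{40843}{7 \left(- \frac{1423673}{48}\right)} = \frac{40843}{7} \left(- \frac{48}{1423673}\right) = - \frac{1960464}{9965711}$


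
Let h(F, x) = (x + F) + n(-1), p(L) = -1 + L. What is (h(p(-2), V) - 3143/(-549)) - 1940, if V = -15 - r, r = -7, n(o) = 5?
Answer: -1065211/549 ≈ -1940.3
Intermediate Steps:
V = -8 (V = -15 - 1*(-7) = -15 + 7 = -8)
h(F, x) = 5 + F + x (h(F, x) = (x + F) + 5 = (F + x) + 5 = 5 + F + x)
(h(p(-2), V) - 3143/(-549)) - 1940 = ((5 + (-1 - 2) - 8) - 3143/(-549)) - 1940 = ((5 - 3 - 8) - 3143*(-1/549)) - 1940 = (-6 + 3143/549) - 1940 = -151/549 - 1940 = -1065211/549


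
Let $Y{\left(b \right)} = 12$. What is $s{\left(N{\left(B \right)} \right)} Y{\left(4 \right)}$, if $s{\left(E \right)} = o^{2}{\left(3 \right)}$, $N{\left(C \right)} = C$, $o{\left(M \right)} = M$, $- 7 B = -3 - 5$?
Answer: $108$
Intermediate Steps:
$B = \frac{8}{7}$ ($B = - \frac{-3 - 5}{7} = \left(- \frac{1}{7}\right) \left(-8\right) = \frac{8}{7} \approx 1.1429$)
$s{\left(E \right)} = 9$ ($s{\left(E \right)} = 3^{2} = 9$)
$s{\left(N{\left(B \right)} \right)} Y{\left(4 \right)} = 9 \cdot 12 = 108$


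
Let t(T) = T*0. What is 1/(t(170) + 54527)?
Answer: 1/54527 ≈ 1.8340e-5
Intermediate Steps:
t(T) = 0
1/(t(170) + 54527) = 1/(0 + 54527) = 1/54527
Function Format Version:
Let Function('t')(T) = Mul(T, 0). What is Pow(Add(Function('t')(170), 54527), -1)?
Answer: Rational(1, 54527) ≈ 1.8340e-5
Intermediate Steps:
Function('t')(T) = 0
Pow(Add(Function('t')(170), 54527), -1) = Pow(Add(0, 54527), -1) = Pow(54527, -1) = Rational(1, 54527)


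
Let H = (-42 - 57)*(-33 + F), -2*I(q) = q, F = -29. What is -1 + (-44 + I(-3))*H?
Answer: -260866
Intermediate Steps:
I(q) = -q/2
H = 6138 (H = (-42 - 57)*(-33 - 29) = -99*(-62) = 6138)
-1 + (-44 + I(-3))*H = -1 + (-44 - ½*(-3))*6138 = -1 + (-44 + 3/2)*6138 = -1 - 85/2*6138 = -1 - 260865 = -260866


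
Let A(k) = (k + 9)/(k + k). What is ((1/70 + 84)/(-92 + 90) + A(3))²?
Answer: 31371201/19600 ≈ 1600.6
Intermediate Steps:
A(k) = (9 + k)/(2*k) (A(k) = (9 + k)/((2*k)) = (9 + k)*(1/(2*k)) = (9 + k)/(2*k))
((1/70 + 84)/(-92 + 90) + A(3))² = ((1/70 + 84)/(-92 + 90) + (½)*(9 + 3)/3)² = ((1/70 + 84)/(-2) + (½)*(⅓)*12)² = ((5881/70)*(-½) + 2)² = (-5881/140 + 2)² = (-5601/140)² = 31371201/19600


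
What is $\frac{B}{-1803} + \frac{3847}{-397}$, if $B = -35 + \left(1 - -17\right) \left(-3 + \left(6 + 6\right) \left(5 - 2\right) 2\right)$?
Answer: $- \frac{7415320}{715791} \approx -10.36$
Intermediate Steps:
$B = 1207$ ($B = -35 + \left(1 + 17\right) \left(-3 + 12 \cdot 3 \cdot 2\right) = -35 + 18 \left(-3 + 36 \cdot 2\right) = -35 + 18 \left(-3 + 72\right) = -35 + 18 \cdot 69 = -35 + 1242 = 1207$)
$\frac{B}{-1803} + \frac{3847}{-397} = \frac{1207}{-1803} + \frac{3847}{-397} = 1207 \left(- \frac{1}{1803}\right) + 3847 \left(- \frac{1}{397}\right) = - \frac{1207}{1803} - \frac{3847}{397} = - \frac{7415320}{715791}$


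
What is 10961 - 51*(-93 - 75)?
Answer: 19529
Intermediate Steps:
10961 - 51*(-93 - 75) = 10961 - 51*(-168) = 10961 + 8568 = 19529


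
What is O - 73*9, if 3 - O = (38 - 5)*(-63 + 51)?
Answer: -258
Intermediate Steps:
O = 399 (O = 3 - (38 - 5)*(-63 + 51) = 3 - 33*(-12) = 3 - 1*(-396) = 3 + 396 = 399)
O - 73*9 = 399 - 73*9 = 399 - 657 = -258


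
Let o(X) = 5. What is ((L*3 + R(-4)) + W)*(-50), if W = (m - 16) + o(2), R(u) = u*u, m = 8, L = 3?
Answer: -1100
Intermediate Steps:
R(u) = u²
W = -3 (W = (8 - 16) + 5 = -8 + 5 = -3)
((L*3 + R(-4)) + W)*(-50) = ((3*3 + (-4)²) - 3)*(-50) = ((9 + 16) - 3)*(-50) = (25 - 3)*(-50) = 22*(-50) = -1100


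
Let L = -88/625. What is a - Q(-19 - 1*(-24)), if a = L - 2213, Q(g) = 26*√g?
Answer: -1383213/625 - 26*√5 ≈ -2271.3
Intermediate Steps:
L = -88/625 (L = -88*1/625 = -88/625 ≈ -0.14080)
a = -1383213/625 (a = -88/625 - 2213 = -1383213/625 ≈ -2213.1)
a - Q(-19 - 1*(-24)) = -1383213/625 - 26*√(-19 - 1*(-24)) = -1383213/625 - 26*√(-19 + 24) = -1383213/625 - 26*√5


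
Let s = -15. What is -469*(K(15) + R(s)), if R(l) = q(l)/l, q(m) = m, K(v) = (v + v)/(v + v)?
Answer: -938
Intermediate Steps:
K(v) = 1 (K(v) = (2*v)/((2*v)) = (2*v)*(1/(2*v)) = 1)
R(l) = 1 (R(l) = l/l = 1)
-469*(K(15) + R(s)) = -469*(1 + 1) = -469*2 = -938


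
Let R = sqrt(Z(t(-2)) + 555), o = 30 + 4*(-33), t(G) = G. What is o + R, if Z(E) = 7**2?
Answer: -102 + 2*sqrt(151) ≈ -77.424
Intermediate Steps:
o = -102 (o = 30 - 132 = -102)
Z(E) = 49
R = 2*sqrt(151) (R = sqrt(49 + 555) = sqrt(604) = 2*sqrt(151) ≈ 24.576)
o + R = -102 + 2*sqrt(151)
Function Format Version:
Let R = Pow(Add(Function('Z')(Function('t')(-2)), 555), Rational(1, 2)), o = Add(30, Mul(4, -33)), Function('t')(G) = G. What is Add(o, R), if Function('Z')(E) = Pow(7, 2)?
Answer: Add(-102, Mul(2, Pow(151, Rational(1, 2)))) ≈ -77.424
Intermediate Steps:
o = -102 (o = Add(30, -132) = -102)
Function('Z')(E) = 49
R = Mul(2, Pow(151, Rational(1, 2))) (R = Pow(Add(49, 555), Rational(1, 2)) = Pow(604, Rational(1, 2)) = Mul(2, Pow(151, Rational(1, 2))) ≈ 24.576)
Add(o, R) = Add(-102, Mul(2, Pow(151, Rational(1, 2))))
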